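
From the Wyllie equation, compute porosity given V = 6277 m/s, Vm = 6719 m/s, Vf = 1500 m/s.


1/V - 1/Vm = 1/6277 - 1/6719 = 1.048e-05
1/Vf - 1/Vm = 1/1500 - 1/6719 = 0.00051783
phi = 1.048e-05 / 0.00051783 = 0.0202

0.0202


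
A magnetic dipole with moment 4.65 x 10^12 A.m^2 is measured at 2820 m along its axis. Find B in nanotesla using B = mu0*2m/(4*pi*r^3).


m = 4.65 x 10^12 = 4650000000000 A.m^2
2m = 9300000000000 A.m^2
r^3 = 2820^3 = 22425768000
B = (4pi*10^-7) * 9300000000000 / (4*pi * 22425768000) * 1e9
= 11686724.671354 / 281810511999.64 * 1e9
= 41470.1517 nT

41470.1517


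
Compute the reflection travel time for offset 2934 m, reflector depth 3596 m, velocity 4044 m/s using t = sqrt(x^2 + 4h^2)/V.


x^2 + 4h^2 = 2934^2 + 4*3596^2 = 8608356 + 51724864 = 60333220
sqrt(60333220) = 7767.4462
t = 7767.4462 / 4044 = 1.9207 s

1.9207


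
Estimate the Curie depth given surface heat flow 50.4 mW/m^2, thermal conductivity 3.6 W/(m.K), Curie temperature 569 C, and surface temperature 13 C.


T_Curie - T_surf = 569 - 13 = 556 C
Convert q to W/m^2: 50.4 mW/m^2 = 0.0504 W/m^2
d = 556 * 3.6 / 0.0504 = 39714.29 m

39714.29


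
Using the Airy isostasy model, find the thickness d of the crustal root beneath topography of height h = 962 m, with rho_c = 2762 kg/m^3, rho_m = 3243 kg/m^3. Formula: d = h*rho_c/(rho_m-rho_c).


rho_m - rho_c = 3243 - 2762 = 481
d = 962 * 2762 / 481
= 2657044 / 481
= 5524.0 m

5524.0


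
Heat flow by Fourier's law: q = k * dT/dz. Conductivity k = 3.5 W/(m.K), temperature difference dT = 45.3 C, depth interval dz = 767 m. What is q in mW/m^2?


q = k * dT / dz * 1000
= 3.5 * 45.3 / 767 * 1000
= 0.206714 * 1000
= 206.7145 mW/m^2

206.7145


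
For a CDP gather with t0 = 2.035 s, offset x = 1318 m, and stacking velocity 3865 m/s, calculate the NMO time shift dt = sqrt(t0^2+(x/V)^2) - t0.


x/Vnmo = 1318/3865 = 0.341009
(x/Vnmo)^2 = 0.116287
t0^2 = 4.141225
sqrt(4.141225 + 0.116287) = 2.063374
dt = 2.063374 - 2.035 = 0.028374

0.028374


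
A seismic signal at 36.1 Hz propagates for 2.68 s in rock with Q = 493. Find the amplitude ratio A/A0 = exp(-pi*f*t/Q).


pi*f*t/Q = pi*36.1*2.68/493 = 0.616517
A/A0 = exp(-0.616517) = 0.539821

0.539821


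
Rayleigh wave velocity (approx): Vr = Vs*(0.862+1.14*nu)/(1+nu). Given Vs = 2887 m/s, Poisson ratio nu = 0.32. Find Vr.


Numerator factor = 0.862 + 1.14*0.32 = 1.2268
Denominator = 1 + 0.32 = 1.32
Vr = 2887 * 1.2268 / 1.32 = 2683.16 m/s

2683.16


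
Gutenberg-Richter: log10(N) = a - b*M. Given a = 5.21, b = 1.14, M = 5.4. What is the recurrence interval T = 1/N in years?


log10(N) = 5.21 - 1.14*5.4 = -0.946
N = 10^-0.946 = 0.11324
T = 1/N = 1/0.11324 = 8.8308 years

8.8308


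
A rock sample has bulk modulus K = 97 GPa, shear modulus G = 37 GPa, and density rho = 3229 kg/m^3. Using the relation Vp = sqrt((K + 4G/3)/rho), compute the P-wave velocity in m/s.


First compute the effective modulus:
K + 4G/3 = 97e9 + 4*37e9/3 = 146333333333.33 Pa
Then divide by density:
146333333333.33 / 3229 = 45318468.05 Pa/(kg/m^3)
Take the square root:
Vp = sqrt(45318468.05) = 6731.9 m/s

6731.9


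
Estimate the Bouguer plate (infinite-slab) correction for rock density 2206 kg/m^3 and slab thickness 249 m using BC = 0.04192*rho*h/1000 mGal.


BC = 0.04192 * rho * h / 1000
= 0.04192 * 2206 * 249 / 1000
= 23.0264 mGal

23.0264


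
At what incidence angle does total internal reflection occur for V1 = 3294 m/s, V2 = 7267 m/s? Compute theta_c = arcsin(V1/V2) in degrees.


V1/V2 = 3294/7267 = 0.453282
theta_c = arcsin(0.453282) = 26.9544 degrees

26.9544


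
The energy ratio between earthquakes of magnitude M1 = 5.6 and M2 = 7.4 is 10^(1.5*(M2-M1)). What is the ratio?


M2 - M1 = 7.4 - 5.6 = 1.8
1.5 * 1.8 = 2.7
ratio = 10^2.7 = 501.19

501.19


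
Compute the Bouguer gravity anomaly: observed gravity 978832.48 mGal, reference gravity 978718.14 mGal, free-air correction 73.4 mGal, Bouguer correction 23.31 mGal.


BA = g_obs - g_ref + FAC - BC
= 978832.48 - 978718.14 + 73.4 - 23.31
= 164.43 mGal

164.43


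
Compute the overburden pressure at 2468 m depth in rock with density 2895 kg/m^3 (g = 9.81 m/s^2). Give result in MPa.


P = rho * g * z / 1e6
= 2895 * 9.81 * 2468 / 1e6
= 70091076.6 / 1e6
= 70.0911 MPa

70.0911


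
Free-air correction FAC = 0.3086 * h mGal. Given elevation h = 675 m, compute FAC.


FAC = 0.3086 * h
= 0.3086 * 675
= 208.305 mGal

208.305


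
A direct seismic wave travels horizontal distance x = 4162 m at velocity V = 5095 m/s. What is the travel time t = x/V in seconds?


t = x / V
= 4162 / 5095
= 0.8169 s

0.8169


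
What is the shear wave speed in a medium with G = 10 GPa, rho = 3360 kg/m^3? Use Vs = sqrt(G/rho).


Convert G to Pa: G = 10e9 Pa
Compute G/rho = 10e9 / 3360 = 2976190.4762
Vs = sqrt(2976190.4762) = 1725.16 m/s

1725.16


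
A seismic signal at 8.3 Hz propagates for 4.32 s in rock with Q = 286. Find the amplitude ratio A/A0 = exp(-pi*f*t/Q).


pi*f*t/Q = pi*8.3*4.32/286 = 0.393863
A/A0 = exp(-0.393863) = 0.674446

0.674446


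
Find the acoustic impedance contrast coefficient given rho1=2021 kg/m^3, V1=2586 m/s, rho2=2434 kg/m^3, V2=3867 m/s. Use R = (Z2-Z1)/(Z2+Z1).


Z1 = 2021 * 2586 = 5226306
Z2 = 2434 * 3867 = 9412278
R = (9412278 - 5226306) / (9412278 + 5226306) = 4185972 / 14638584 = 0.286

0.286


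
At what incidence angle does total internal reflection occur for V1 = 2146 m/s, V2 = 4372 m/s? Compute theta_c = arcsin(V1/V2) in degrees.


V1/V2 = 2146/4372 = 0.490851
theta_c = arcsin(0.490851) = 29.3965 degrees

29.3965


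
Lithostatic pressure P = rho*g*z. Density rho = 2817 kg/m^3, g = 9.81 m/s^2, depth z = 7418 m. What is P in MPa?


P = rho * g * z / 1e6
= 2817 * 9.81 * 7418 / 1e6
= 204994723.86 / 1e6
= 204.9947 MPa

204.9947


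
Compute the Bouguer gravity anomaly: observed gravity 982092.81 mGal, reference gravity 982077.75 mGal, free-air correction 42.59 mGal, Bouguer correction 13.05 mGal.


BA = g_obs - g_ref + FAC - BC
= 982092.81 - 982077.75 + 42.59 - 13.05
= 44.6 mGal

44.6


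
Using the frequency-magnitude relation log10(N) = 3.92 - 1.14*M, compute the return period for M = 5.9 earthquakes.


log10(N) = 3.92 - 1.14*5.9 = -2.806
N = 10^-2.806 = 0.001563
T = 1/N = 1/0.001563 = 639.7348 years

639.7348


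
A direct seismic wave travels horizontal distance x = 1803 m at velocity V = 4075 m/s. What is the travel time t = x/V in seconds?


t = x / V
= 1803 / 4075
= 0.4425 s

0.4425


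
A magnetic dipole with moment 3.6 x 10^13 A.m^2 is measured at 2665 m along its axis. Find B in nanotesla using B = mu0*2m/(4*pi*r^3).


m = 3.6 x 10^13 = 36000000000000 A.m^2
2m = 72000000000000 A.m^2
r^3 = 2665^3 = 18927429625
B = (4pi*10^-7) * 72000000000000 / (4*pi * 18927429625) * 1e9
= 90477868.423386 / 237849095444.95 * 1e9
= 380400.3049 nT

380400.3049


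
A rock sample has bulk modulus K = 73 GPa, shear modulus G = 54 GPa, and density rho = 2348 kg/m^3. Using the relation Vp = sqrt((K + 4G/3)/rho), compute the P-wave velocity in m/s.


First compute the effective modulus:
K + 4G/3 = 73e9 + 4*54e9/3 = 145000000000.0 Pa
Then divide by density:
145000000000.0 / 2348 = 61754684.8382 Pa/(kg/m^3)
Take the square root:
Vp = sqrt(61754684.8382) = 7858.41 m/s

7858.41


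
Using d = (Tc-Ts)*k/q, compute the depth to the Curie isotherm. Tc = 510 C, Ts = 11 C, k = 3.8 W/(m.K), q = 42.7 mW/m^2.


T_Curie - T_surf = 510 - 11 = 499 C
Convert q to W/m^2: 42.7 mW/m^2 = 0.0427 W/m^2
d = 499 * 3.8 / 0.0427 = 44407.49 m

44407.49


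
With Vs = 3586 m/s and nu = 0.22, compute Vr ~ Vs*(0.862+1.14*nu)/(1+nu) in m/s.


Numerator factor = 0.862 + 1.14*0.22 = 1.1128
Denominator = 1 + 0.22 = 1.22
Vr = 3586 * 1.1128 / 1.22 = 3270.9 m/s

3270.9


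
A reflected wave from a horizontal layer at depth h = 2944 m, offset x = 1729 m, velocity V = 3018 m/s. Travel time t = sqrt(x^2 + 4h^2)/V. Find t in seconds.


x^2 + 4h^2 = 1729^2 + 4*2944^2 = 2989441 + 34668544 = 37657985
sqrt(37657985) = 6136.6102
t = 6136.6102 / 3018 = 2.0333 s

2.0333


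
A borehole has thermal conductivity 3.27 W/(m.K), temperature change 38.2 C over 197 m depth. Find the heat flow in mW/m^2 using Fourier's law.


q = k * dT / dz * 1000
= 3.27 * 38.2 / 197 * 1000
= 0.634081 * 1000
= 634.0812 mW/m^2

634.0812


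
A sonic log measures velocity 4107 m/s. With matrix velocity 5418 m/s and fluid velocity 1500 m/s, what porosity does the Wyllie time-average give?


1/V - 1/Vm = 1/4107 - 1/5418 = 5.892e-05
1/Vf - 1/Vm = 1/1500 - 1/5418 = 0.0004821
phi = 5.892e-05 / 0.0004821 = 0.1222

0.1222


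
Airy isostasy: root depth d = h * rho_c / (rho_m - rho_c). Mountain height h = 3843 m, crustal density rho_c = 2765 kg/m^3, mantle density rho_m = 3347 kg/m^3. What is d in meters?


rho_m - rho_c = 3347 - 2765 = 582
d = 3843 * 2765 / 582
= 10625895 / 582
= 18257.55 m

18257.55


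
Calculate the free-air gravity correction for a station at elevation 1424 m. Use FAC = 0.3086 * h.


FAC = 0.3086 * h
= 0.3086 * 1424
= 439.4464 mGal

439.4464


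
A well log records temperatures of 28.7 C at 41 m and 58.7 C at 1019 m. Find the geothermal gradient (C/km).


dT = 58.7 - 28.7 = 30.0 C
dz = 1019 - 41 = 978 m
gradient = dT/dz * 1000 = 30.0/978 * 1000 = 30.6748 C/km

30.6748


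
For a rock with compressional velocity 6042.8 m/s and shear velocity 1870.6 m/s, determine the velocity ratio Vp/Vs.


Vp/Vs = 6042.8 / 1870.6
= 3.2304

3.2304


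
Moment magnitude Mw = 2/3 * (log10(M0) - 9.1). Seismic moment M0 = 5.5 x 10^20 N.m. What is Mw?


log10(M0) = log10(5.5 x 10^20) = 20.7404
Mw = 2/3 * (20.7404 - 9.1)
= 2/3 * 11.6404
= 7.76

7.76


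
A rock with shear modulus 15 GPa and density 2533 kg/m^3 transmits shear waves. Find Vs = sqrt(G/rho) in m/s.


Convert G to Pa: G = 15e9 Pa
Compute G/rho = 15e9 / 2533 = 5921831.82
Vs = sqrt(5921831.82) = 2433.48 m/s

2433.48


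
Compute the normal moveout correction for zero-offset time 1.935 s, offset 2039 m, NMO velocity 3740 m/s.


x/Vnmo = 2039/3740 = 0.545187
(x/Vnmo)^2 = 0.297229
t0^2 = 3.744225
sqrt(3.744225 + 0.297229) = 2.010337
dt = 2.010337 - 1.935 = 0.075337

0.075337


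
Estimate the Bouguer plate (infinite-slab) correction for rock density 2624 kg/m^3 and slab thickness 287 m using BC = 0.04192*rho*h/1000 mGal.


BC = 0.04192 * rho * h / 1000
= 0.04192 * 2624 * 287 / 1000
= 31.5694 mGal

31.5694


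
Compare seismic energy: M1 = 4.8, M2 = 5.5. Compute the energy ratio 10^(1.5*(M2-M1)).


M2 - M1 = 5.5 - 4.8 = 0.7
1.5 * 0.7 = 1.05
ratio = 10^1.05 = 11.22

11.22


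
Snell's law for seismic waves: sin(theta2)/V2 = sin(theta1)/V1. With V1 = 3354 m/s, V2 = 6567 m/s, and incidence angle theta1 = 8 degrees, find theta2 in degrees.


sin(theta1) = sin(8 deg) = 0.139173
sin(theta2) = V2/V1 * sin(theta1) = 6567/3354 * 0.139173 = 0.272495
theta2 = arcsin(0.272495) = 15.8128 degrees

15.8128


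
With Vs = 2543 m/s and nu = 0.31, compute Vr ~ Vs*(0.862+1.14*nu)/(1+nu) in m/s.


Numerator factor = 0.862 + 1.14*0.31 = 1.2154
Denominator = 1 + 0.31 = 1.31
Vr = 2543 * 1.2154 / 1.31 = 2359.36 m/s

2359.36


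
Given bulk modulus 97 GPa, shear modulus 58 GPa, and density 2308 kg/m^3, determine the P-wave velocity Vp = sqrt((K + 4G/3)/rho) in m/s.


First compute the effective modulus:
K + 4G/3 = 97e9 + 4*58e9/3 = 174333333333.33 Pa
Then divide by density:
174333333333.33 / 2308 = 75534373.1947 Pa/(kg/m^3)
Take the square root:
Vp = sqrt(75534373.1947) = 8691.05 m/s

8691.05


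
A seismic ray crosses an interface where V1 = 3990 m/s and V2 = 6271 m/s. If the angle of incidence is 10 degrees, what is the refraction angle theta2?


sin(theta1) = sin(10 deg) = 0.173648
sin(theta2) = V2/V1 * sin(theta1) = 6271/3990 * 0.173648 = 0.272919
theta2 = arcsin(0.272919) = 15.8381 degrees

15.8381


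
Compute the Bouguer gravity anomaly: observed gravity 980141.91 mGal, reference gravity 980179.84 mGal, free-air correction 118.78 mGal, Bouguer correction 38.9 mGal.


BA = g_obs - g_ref + FAC - BC
= 980141.91 - 980179.84 + 118.78 - 38.9
= 41.95 mGal

41.95


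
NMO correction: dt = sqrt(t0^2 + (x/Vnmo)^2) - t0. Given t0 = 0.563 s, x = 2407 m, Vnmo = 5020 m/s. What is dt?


x/Vnmo = 2407/5020 = 0.479482
(x/Vnmo)^2 = 0.229903
t0^2 = 0.316969
sqrt(0.316969 + 0.229903) = 0.739508
dt = 0.739508 - 0.563 = 0.176508

0.176508


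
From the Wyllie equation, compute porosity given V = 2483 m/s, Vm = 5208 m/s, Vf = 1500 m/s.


1/V - 1/Vm = 1/2483 - 1/5208 = 0.00021073
1/Vf - 1/Vm = 1/1500 - 1/5208 = 0.00047465
phi = 0.00021073 / 0.00047465 = 0.444

0.444


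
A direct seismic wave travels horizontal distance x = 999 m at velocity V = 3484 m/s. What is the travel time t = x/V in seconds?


t = x / V
= 999 / 3484
= 0.2867 s

0.2867


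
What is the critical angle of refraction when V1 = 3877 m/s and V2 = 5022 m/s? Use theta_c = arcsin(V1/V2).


V1/V2 = 3877/5022 = 0.772003
theta_c = arcsin(0.772003) = 50.5341 degrees

50.5341


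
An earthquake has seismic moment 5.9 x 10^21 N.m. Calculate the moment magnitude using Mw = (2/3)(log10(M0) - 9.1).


log10(M0) = log10(5.9 x 10^21) = 21.7709
Mw = 2/3 * (21.7709 - 9.1)
= 2/3 * 12.6709
= 8.45

8.45


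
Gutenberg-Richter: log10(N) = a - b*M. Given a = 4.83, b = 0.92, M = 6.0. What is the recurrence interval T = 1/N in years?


log10(N) = 4.83 - 0.92*6.0 = -0.69
N = 10^-0.69 = 0.204174
T = 1/N = 1/0.204174 = 4.8978 years

4.8978


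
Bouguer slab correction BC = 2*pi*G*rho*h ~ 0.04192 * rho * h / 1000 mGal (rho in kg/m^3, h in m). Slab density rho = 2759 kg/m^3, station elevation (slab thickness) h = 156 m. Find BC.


BC = 0.04192 * rho * h / 1000
= 0.04192 * 2759 * 156 / 1000
= 18.0425 mGal

18.0425


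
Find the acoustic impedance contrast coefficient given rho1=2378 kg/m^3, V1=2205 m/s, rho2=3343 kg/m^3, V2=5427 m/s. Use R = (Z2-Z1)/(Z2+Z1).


Z1 = 2378 * 2205 = 5243490
Z2 = 3343 * 5427 = 18142461
R = (18142461 - 5243490) / (18142461 + 5243490) = 12898971 / 23385951 = 0.5516

0.5516


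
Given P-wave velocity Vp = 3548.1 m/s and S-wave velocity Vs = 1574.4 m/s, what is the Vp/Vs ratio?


Vp/Vs = 3548.1 / 1574.4
= 2.2536

2.2536


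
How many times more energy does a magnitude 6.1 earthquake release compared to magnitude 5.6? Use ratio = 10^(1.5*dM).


M2 - M1 = 6.1 - 5.6 = 0.5
1.5 * 0.5 = 0.75
ratio = 10^0.75 = 5.62

5.62


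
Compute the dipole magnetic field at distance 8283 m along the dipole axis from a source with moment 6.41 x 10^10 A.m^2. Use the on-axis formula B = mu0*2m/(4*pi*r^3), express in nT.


m = 6.41 x 10^10 = 64100000000 A.m^2
2m = 128200000000 A.m^2
r^3 = 8283^3 = 568280801187
B = (4pi*10^-7) * 128200000000 / (4*pi * 568280801187) * 1e9
= 161100.871276 / 7141227160740.8 * 1e9
= 22.5593 nT

22.5593


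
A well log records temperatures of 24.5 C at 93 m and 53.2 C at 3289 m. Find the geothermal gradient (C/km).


dT = 53.2 - 24.5 = 28.7 C
dz = 3289 - 93 = 3196 m
gradient = dT/dz * 1000 = 28.7/3196 * 1000 = 8.98 C/km

8.98


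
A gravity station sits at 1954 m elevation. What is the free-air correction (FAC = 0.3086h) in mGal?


FAC = 0.3086 * h
= 0.3086 * 1954
= 603.0044 mGal

603.0044


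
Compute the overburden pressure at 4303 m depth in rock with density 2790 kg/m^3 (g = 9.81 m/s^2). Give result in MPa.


P = rho * g * z / 1e6
= 2790 * 9.81 * 4303 / 1e6
= 117772679.7 / 1e6
= 117.7727 MPa

117.7727


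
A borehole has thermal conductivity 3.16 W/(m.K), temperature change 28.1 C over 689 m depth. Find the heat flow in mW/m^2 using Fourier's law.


q = k * dT / dz * 1000
= 3.16 * 28.1 / 689 * 1000
= 0.128877 * 1000
= 128.8766 mW/m^2

128.8766


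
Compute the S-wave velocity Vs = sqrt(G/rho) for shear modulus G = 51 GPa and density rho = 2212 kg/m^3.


Convert G to Pa: G = 51e9 Pa
Compute G/rho = 51e9 / 2212 = 23056057.8662
Vs = sqrt(23056057.8662) = 4801.67 m/s

4801.67


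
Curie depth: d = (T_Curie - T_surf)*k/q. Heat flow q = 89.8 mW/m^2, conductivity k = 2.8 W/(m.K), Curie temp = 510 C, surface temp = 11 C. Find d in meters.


T_Curie - T_surf = 510 - 11 = 499 C
Convert q to W/m^2: 89.8 mW/m^2 = 0.0898 W/m^2
d = 499 * 2.8 / 0.0898 = 15559.02 m

15559.02


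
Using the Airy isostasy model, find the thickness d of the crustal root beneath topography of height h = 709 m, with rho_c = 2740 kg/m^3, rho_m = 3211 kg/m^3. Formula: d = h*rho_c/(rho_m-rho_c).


rho_m - rho_c = 3211 - 2740 = 471
d = 709 * 2740 / 471
= 1942660 / 471
= 4124.54 m

4124.54


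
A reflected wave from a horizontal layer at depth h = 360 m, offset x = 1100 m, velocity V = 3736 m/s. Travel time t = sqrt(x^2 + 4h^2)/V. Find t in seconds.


x^2 + 4h^2 = 1100^2 + 4*360^2 = 1210000 + 518400 = 1728400
sqrt(1728400) = 1314.6863
t = 1314.6863 / 3736 = 0.3519 s

0.3519


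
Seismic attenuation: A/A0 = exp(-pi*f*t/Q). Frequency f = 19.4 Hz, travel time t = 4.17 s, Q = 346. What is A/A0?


pi*f*t/Q = pi*19.4*4.17/346 = 0.734533
A/A0 = exp(-0.734533) = 0.479729

0.479729


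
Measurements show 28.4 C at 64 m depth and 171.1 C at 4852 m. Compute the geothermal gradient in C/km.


dT = 171.1 - 28.4 = 142.7 C
dz = 4852 - 64 = 4788 m
gradient = dT/dz * 1000 = 142.7/4788 * 1000 = 29.8037 C/km

29.8037


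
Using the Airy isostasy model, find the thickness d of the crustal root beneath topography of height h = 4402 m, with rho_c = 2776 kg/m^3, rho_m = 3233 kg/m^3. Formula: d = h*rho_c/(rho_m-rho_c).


rho_m - rho_c = 3233 - 2776 = 457
d = 4402 * 2776 / 457
= 12219952 / 457
= 26739.5 m

26739.5


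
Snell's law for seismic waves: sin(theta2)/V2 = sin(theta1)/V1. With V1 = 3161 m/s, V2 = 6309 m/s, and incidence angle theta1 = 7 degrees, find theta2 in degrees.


sin(theta1) = sin(7 deg) = 0.121869
sin(theta2) = V2/V1 * sin(theta1) = 6309/3161 * 0.121869 = 0.243237
theta2 = arcsin(0.243237) = 14.0777 degrees

14.0777


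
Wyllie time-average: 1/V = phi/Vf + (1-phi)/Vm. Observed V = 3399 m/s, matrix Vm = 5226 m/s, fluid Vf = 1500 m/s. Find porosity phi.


1/V - 1/Vm = 1/3399 - 1/5226 = 0.00010285
1/Vf - 1/Vm = 1/1500 - 1/5226 = 0.00047532
phi = 0.00010285 / 0.00047532 = 0.2164

0.2164


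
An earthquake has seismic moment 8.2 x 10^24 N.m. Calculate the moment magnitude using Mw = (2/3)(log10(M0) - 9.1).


log10(M0) = log10(8.2 x 10^24) = 24.9138
Mw = 2/3 * (24.9138 - 9.1)
= 2/3 * 15.8138
= 10.54

10.54


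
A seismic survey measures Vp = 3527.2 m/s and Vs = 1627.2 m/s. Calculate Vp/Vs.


Vp/Vs = 3527.2 / 1627.2
= 2.1676

2.1676


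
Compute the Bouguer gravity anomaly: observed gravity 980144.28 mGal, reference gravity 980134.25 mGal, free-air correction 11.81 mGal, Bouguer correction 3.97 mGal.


BA = g_obs - g_ref + FAC - BC
= 980144.28 - 980134.25 + 11.81 - 3.97
= 17.87 mGal

17.87


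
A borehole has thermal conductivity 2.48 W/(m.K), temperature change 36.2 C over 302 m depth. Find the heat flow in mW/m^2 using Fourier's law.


q = k * dT / dz * 1000
= 2.48 * 36.2 / 302 * 1000
= 0.297272 * 1000
= 297.2715 mW/m^2

297.2715


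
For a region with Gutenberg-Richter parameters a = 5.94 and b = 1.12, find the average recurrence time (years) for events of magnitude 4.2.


log10(N) = 5.94 - 1.12*4.2 = 1.236
N = 10^1.236 = 17.218686
T = 1/N = 1/17.218686 = 0.0581 years

0.0581


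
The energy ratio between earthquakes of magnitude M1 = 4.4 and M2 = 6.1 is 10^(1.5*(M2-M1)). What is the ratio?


M2 - M1 = 6.1 - 4.4 = 1.7
1.5 * 1.7 = 2.55
ratio = 10^2.55 = 354.81

354.81


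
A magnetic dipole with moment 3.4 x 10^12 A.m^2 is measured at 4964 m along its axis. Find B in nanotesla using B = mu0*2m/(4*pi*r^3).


m = 3.4 x 10^12 = 3400000000000 A.m^2
2m = 6800000000000 A.m^2
r^3 = 4964^3 = 122319393344
B = (4pi*10^-7) * 6800000000000 / (4*pi * 122319393344) * 1e9
= 8545132.017764 / 1537110830084.28 * 1e9
= 5559.2166 nT

5559.2166


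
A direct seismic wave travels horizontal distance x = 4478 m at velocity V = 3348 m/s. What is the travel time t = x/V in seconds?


t = x / V
= 4478 / 3348
= 1.3375 s

1.3375


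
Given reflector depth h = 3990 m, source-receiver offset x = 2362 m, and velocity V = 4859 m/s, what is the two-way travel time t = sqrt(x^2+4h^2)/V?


x^2 + 4h^2 = 2362^2 + 4*3990^2 = 5579044 + 63680400 = 69259444
sqrt(69259444) = 8322.2259
t = 8322.2259 / 4859 = 1.7127 s

1.7127


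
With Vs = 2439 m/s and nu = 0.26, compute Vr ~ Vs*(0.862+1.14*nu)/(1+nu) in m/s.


Numerator factor = 0.862 + 1.14*0.26 = 1.1584
Denominator = 1 + 0.26 = 1.26
Vr = 2439 * 1.1584 / 1.26 = 2242.33 m/s

2242.33


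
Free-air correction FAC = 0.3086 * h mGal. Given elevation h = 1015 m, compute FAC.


FAC = 0.3086 * h
= 0.3086 * 1015
= 313.229 mGal

313.229


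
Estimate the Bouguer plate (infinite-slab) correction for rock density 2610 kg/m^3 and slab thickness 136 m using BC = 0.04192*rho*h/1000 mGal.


BC = 0.04192 * rho * h / 1000
= 0.04192 * 2610 * 136 / 1000
= 14.8799 mGal

14.8799


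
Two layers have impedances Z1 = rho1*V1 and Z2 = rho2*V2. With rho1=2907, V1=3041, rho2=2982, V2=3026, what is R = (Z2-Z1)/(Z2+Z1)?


Z1 = 2907 * 3041 = 8840187
Z2 = 2982 * 3026 = 9023532
R = (9023532 - 8840187) / (9023532 + 8840187) = 183345 / 17863719 = 0.0103

0.0103


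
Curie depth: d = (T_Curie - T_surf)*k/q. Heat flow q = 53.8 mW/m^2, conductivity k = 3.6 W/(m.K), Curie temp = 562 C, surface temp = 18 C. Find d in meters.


T_Curie - T_surf = 562 - 18 = 544 C
Convert q to W/m^2: 53.8 mW/m^2 = 0.0538 W/m^2
d = 544 * 3.6 / 0.0538 = 36401.49 m

36401.49


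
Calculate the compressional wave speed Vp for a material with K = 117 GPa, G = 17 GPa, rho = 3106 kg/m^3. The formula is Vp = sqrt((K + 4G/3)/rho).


First compute the effective modulus:
K + 4G/3 = 117e9 + 4*17e9/3 = 139666666666.67 Pa
Then divide by density:
139666666666.67 / 3106 = 44966731.0582 Pa/(kg/m^3)
Take the square root:
Vp = sqrt(44966731.0582) = 6705.72 m/s

6705.72


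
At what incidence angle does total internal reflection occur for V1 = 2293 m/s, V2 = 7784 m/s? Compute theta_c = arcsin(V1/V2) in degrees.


V1/V2 = 2293/7784 = 0.294579
theta_c = arcsin(0.294579) = 17.1323 degrees

17.1323


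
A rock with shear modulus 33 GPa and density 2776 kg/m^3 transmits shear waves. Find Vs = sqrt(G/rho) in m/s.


Convert G to Pa: G = 33e9 Pa
Compute G/rho = 33e9 / 2776 = 11887608.0692
Vs = sqrt(11887608.0692) = 3447.84 m/s

3447.84


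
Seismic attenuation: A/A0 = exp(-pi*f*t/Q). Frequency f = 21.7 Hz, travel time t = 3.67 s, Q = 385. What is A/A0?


pi*f*t/Q = pi*21.7*3.67/385 = 0.649853
A/A0 = exp(-0.649853) = 0.522123

0.522123


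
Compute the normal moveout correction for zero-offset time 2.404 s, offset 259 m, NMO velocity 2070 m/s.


x/Vnmo = 259/2070 = 0.125121
(x/Vnmo)^2 = 0.015655
t0^2 = 5.779216
sqrt(5.779216 + 0.015655) = 2.407254
dt = 2.407254 - 2.404 = 0.003254

0.003254


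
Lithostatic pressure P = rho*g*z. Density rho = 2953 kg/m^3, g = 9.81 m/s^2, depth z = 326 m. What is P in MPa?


P = rho * g * z / 1e6
= 2953 * 9.81 * 326 / 1e6
= 9443871.18 / 1e6
= 9.4439 MPa

9.4439


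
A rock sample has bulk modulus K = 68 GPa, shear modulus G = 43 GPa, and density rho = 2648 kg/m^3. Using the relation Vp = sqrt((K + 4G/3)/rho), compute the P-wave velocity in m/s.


First compute the effective modulus:
K + 4G/3 = 68e9 + 4*43e9/3 = 125333333333.33 Pa
Then divide by density:
125333333333.33 / 2648 = 47331319.2346 Pa/(kg/m^3)
Take the square root:
Vp = sqrt(47331319.2346) = 6879.78 m/s

6879.78


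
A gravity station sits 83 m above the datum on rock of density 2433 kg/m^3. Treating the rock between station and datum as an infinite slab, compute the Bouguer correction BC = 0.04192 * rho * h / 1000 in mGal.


BC = 0.04192 * rho * h / 1000
= 0.04192 * 2433 * 83 / 1000
= 8.4653 mGal

8.4653


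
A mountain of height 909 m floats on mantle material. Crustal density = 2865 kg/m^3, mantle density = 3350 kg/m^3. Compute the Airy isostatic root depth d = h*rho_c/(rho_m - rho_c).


rho_m - rho_c = 3350 - 2865 = 485
d = 909 * 2865 / 485
= 2604285 / 485
= 5369.66 m

5369.66


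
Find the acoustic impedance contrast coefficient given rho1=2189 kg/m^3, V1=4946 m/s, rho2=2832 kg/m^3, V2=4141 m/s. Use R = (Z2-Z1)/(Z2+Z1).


Z1 = 2189 * 4946 = 10826794
Z2 = 2832 * 4141 = 11727312
R = (11727312 - 10826794) / (11727312 + 10826794) = 900518 / 22554106 = 0.0399

0.0399


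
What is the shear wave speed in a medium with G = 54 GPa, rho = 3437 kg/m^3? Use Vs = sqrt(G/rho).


Convert G to Pa: G = 54e9 Pa
Compute G/rho = 54e9 / 3437 = 15711376.2002
Vs = sqrt(15711376.2002) = 3963.76 m/s

3963.76


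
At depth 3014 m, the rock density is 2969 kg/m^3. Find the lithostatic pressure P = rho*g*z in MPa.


P = rho * g * z / 1e6
= 2969 * 9.81 * 3014 / 1e6
= 87785432.46 / 1e6
= 87.7854 MPa

87.7854


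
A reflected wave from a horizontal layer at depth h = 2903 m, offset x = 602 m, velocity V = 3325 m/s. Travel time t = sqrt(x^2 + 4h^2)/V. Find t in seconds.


x^2 + 4h^2 = 602^2 + 4*2903^2 = 362404 + 33709636 = 34072040
sqrt(34072040) = 5837.126
t = 5837.126 / 3325 = 1.7555 s

1.7555


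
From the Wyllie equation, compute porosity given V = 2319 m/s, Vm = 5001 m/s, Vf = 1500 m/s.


1/V - 1/Vm = 1/2319 - 1/5001 = 0.00023126
1/Vf - 1/Vm = 1/1500 - 1/5001 = 0.00046671
phi = 0.00023126 / 0.00046671 = 0.4955

0.4955


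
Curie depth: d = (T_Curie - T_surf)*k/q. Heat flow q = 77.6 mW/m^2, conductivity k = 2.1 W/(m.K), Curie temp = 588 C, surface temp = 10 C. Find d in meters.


T_Curie - T_surf = 588 - 10 = 578 C
Convert q to W/m^2: 77.6 mW/m^2 = 0.0776 W/m^2
d = 578 * 2.1 / 0.0776 = 15641.75 m

15641.75


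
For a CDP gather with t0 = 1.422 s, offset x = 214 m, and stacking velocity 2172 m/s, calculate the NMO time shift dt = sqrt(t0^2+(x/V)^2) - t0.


x/Vnmo = 214/2172 = 0.098527
(x/Vnmo)^2 = 0.009708
t0^2 = 2.022084
sqrt(2.022084 + 0.009708) = 1.425409
dt = 1.425409 - 1.422 = 0.003409

0.003409


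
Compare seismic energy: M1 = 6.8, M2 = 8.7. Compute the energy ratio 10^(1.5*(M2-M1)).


M2 - M1 = 8.7 - 6.8 = 1.9
1.5 * 1.9 = 2.85
ratio = 10^2.85 = 707.95

707.95


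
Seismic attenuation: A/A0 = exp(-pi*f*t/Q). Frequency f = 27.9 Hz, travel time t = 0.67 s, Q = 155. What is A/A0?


pi*f*t/Q = pi*27.9*0.67/155 = 0.378876
A/A0 = exp(-0.378876) = 0.68463

0.68463


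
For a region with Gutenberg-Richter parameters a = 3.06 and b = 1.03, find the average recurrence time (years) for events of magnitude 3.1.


log10(N) = 3.06 - 1.03*3.1 = -0.133
N = 10^-0.133 = 0.736207
T = 1/N = 1/0.736207 = 1.3583 years

1.3583


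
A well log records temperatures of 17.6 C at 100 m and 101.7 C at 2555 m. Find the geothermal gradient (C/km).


dT = 101.7 - 17.6 = 84.1 C
dz = 2555 - 100 = 2455 m
gradient = dT/dz * 1000 = 84.1/2455 * 1000 = 34.2566 C/km

34.2566


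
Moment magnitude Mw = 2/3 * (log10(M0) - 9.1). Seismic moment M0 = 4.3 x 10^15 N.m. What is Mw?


log10(M0) = log10(4.3 x 10^15) = 15.6335
Mw = 2/3 * (15.6335 - 9.1)
= 2/3 * 6.5335
= 4.36

4.36


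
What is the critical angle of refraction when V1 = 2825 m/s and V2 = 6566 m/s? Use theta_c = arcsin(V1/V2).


V1/V2 = 2825/6566 = 0.430247
theta_c = arcsin(0.430247) = 25.4832 degrees

25.4832


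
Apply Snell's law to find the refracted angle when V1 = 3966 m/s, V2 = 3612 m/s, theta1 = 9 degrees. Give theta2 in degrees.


sin(theta1) = sin(9 deg) = 0.156434
sin(theta2) = V2/V1 * sin(theta1) = 3612/3966 * 0.156434 = 0.142471
theta2 = arcsin(0.142471) = 8.1909 degrees

8.1909


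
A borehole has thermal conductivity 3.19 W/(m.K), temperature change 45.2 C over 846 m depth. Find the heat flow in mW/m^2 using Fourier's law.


q = k * dT / dz * 1000
= 3.19 * 45.2 / 846 * 1000
= 0.170435 * 1000
= 170.435 mW/m^2

170.435


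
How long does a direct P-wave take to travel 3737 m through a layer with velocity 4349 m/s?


t = x / V
= 3737 / 4349
= 0.8593 s

0.8593


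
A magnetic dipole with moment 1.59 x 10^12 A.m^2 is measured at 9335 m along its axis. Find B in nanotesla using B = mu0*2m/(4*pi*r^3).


m = 1.59 x 10^12 = 1590000000000 A.m^2
2m = 3180000000000 A.m^2
r^3 = 9335^3 = 813472670375
B = (4pi*10^-7) * 3180000000000 / (4*pi * 813472670375) * 1e9
= 3996105.855366 / 10222399060584.69 * 1e9
= 390.9166 nT

390.9166


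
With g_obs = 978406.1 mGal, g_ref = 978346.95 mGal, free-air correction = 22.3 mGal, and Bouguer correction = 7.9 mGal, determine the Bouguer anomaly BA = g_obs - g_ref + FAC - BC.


BA = g_obs - g_ref + FAC - BC
= 978406.1 - 978346.95 + 22.3 - 7.9
= 73.55 mGal

73.55


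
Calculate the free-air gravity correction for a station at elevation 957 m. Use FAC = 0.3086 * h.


FAC = 0.3086 * h
= 0.3086 * 957
= 295.3302 mGal

295.3302


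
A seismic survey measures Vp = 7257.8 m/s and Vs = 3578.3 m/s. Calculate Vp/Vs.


Vp/Vs = 7257.8 / 3578.3
= 2.0283

2.0283


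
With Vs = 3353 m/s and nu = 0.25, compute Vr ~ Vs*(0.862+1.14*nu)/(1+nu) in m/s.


Numerator factor = 0.862 + 1.14*0.25 = 1.147
Denominator = 1 + 0.25 = 1.25
Vr = 3353 * 1.147 / 1.25 = 3076.71 m/s

3076.71


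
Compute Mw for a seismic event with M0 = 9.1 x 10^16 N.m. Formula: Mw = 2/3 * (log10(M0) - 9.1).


log10(M0) = log10(9.1 x 10^16) = 16.959
Mw = 2/3 * (16.959 - 9.1)
= 2/3 * 7.859
= 5.24

5.24


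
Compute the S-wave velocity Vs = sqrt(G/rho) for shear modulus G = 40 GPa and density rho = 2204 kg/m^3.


Convert G to Pa: G = 40e9 Pa
Compute G/rho = 40e9 / 2204 = 18148820.3267
Vs = sqrt(18148820.3267) = 4260.14 m/s

4260.14


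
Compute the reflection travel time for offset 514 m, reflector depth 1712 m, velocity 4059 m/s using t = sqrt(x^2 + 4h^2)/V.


x^2 + 4h^2 = 514^2 + 4*1712^2 = 264196 + 11723776 = 11987972
sqrt(11987972) = 3462.3651
t = 3462.3651 / 4059 = 0.853 s

0.853


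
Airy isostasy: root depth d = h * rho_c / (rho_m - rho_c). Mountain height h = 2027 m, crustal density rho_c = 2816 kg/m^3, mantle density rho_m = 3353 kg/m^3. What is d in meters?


rho_m - rho_c = 3353 - 2816 = 537
d = 2027 * 2816 / 537
= 5708032 / 537
= 10629.48 m

10629.48


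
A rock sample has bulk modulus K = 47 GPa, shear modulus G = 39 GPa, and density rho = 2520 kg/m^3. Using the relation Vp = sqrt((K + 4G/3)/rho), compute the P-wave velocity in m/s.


First compute the effective modulus:
K + 4G/3 = 47e9 + 4*39e9/3 = 99000000000.0 Pa
Then divide by density:
99000000000.0 / 2520 = 39285714.2857 Pa/(kg/m^3)
Take the square root:
Vp = sqrt(39285714.2857) = 6267.83 m/s

6267.83


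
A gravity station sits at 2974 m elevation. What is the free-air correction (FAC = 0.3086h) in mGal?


FAC = 0.3086 * h
= 0.3086 * 2974
= 917.7764 mGal

917.7764


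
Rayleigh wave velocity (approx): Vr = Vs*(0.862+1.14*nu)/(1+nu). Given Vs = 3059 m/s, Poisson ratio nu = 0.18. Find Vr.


Numerator factor = 0.862 + 1.14*0.18 = 1.0672
Denominator = 1 + 0.18 = 1.18
Vr = 3059 * 1.0672 / 1.18 = 2766.58 m/s

2766.58


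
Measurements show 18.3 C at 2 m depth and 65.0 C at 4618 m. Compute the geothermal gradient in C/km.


dT = 65.0 - 18.3 = 46.7 C
dz = 4618 - 2 = 4616 m
gradient = dT/dz * 1000 = 46.7/4616 * 1000 = 10.117 C/km

10.117


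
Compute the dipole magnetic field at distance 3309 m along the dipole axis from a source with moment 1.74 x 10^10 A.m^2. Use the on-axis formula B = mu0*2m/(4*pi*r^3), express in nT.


m = 1.74 x 10^10 = 17400000000 A.m^2
2m = 34800000000 A.m^2
r^3 = 3309^3 = 36231832629
B = (4pi*10^-7) * 34800000000 / (4*pi * 36231832629) * 1e9
= 43730.969738 / 455302636853.45 * 1e9
= 96.0481 nT

96.0481


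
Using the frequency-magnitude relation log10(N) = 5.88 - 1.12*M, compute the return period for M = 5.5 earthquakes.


log10(N) = 5.88 - 1.12*5.5 = -0.28
N = 10^-0.28 = 0.524807
T = 1/N = 1/0.524807 = 1.9055 years

1.9055


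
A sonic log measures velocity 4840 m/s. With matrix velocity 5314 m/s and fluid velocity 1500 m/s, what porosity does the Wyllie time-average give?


1/V - 1/Vm = 1/4840 - 1/5314 = 1.843e-05
1/Vf - 1/Vm = 1/1500 - 1/5314 = 0.00047848
phi = 1.843e-05 / 0.00047848 = 0.0385

0.0385


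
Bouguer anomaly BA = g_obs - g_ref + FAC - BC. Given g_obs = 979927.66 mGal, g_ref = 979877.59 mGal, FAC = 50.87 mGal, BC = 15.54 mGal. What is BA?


BA = g_obs - g_ref + FAC - BC
= 979927.66 - 979877.59 + 50.87 - 15.54
= 85.4 mGal

85.4


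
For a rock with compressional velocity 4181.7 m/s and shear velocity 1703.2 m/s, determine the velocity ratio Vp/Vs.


Vp/Vs = 4181.7 / 1703.2
= 2.4552

2.4552


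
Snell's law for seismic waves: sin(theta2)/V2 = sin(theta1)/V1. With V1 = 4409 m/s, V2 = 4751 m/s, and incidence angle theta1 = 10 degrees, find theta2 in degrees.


sin(theta1) = sin(10 deg) = 0.173648
sin(theta2) = V2/V1 * sin(theta1) = 4751/4409 * 0.173648 = 0.187118
theta2 = arcsin(0.187118) = 10.7846 degrees

10.7846


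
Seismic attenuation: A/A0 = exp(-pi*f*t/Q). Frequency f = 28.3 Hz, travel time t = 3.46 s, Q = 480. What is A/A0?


pi*f*t/Q = pi*28.3*3.46/480 = 0.640872
A/A0 = exp(-0.640872) = 0.526833

0.526833


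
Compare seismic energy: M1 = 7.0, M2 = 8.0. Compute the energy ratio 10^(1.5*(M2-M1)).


M2 - M1 = 8.0 - 7.0 = 1.0
1.5 * 1.0 = 1.5
ratio = 10^1.5 = 31.62

31.62


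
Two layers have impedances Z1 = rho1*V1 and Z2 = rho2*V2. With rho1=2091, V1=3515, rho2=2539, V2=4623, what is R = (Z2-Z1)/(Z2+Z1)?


Z1 = 2091 * 3515 = 7349865
Z2 = 2539 * 4623 = 11737797
R = (11737797 - 7349865) / (11737797 + 7349865) = 4387932 / 19087662 = 0.2299

0.2299


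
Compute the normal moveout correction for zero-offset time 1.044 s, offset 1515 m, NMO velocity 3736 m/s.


x/Vnmo = 1515/3736 = 0.405514
(x/Vnmo)^2 = 0.164442
t0^2 = 1.089936
sqrt(1.089936 + 0.164442) = 1.11999
dt = 1.11999 - 1.044 = 0.07599

0.07599


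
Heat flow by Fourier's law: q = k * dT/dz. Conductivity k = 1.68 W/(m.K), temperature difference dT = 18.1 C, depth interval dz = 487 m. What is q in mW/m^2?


q = k * dT / dz * 1000
= 1.68 * 18.1 / 487 * 1000
= 0.062439 * 1000
= 62.4394 mW/m^2

62.4394


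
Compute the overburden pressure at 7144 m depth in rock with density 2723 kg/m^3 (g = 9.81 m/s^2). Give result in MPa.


P = rho * g * z / 1e6
= 2723 * 9.81 * 7144 / 1e6
= 190835028.72 / 1e6
= 190.835 MPa

190.835


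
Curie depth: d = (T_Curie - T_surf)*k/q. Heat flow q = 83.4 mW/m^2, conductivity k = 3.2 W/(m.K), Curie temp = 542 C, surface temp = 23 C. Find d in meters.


T_Curie - T_surf = 542 - 23 = 519 C
Convert q to W/m^2: 83.4 mW/m^2 = 0.0834 W/m^2
d = 519 * 3.2 / 0.0834 = 19913.67 m

19913.67


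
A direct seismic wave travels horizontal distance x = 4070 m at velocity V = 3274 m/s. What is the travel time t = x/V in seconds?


t = x / V
= 4070 / 3274
= 1.2431 s

1.2431


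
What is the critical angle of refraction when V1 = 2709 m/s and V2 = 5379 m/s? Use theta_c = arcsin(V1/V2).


V1/V2 = 2709/5379 = 0.503625
theta_c = arcsin(0.503625) = 30.2401 degrees

30.2401


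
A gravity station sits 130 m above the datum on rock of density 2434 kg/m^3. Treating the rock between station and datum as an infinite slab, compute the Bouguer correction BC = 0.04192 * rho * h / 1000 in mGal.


BC = 0.04192 * rho * h / 1000
= 0.04192 * 2434 * 130 / 1000
= 13.2643 mGal

13.2643


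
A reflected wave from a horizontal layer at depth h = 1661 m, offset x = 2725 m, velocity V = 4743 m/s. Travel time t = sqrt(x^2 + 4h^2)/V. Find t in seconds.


x^2 + 4h^2 = 2725^2 + 4*1661^2 = 7425625 + 11035684 = 18461309
sqrt(18461309) = 4296.6625
t = 4296.6625 / 4743 = 0.9059 s

0.9059


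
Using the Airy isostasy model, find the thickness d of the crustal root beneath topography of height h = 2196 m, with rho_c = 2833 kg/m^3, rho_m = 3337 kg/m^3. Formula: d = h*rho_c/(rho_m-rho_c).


rho_m - rho_c = 3337 - 2833 = 504
d = 2196 * 2833 / 504
= 6221268 / 504
= 12343.79 m

12343.79


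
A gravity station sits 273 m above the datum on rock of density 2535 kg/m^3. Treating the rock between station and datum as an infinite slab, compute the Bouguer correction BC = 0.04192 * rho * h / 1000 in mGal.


BC = 0.04192 * rho * h / 1000
= 0.04192 * 2535 * 273 / 1000
= 29.0109 mGal

29.0109


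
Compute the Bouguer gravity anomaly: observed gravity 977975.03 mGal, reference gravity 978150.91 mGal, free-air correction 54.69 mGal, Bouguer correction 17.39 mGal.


BA = g_obs - g_ref + FAC - BC
= 977975.03 - 978150.91 + 54.69 - 17.39
= -138.58 mGal

-138.58


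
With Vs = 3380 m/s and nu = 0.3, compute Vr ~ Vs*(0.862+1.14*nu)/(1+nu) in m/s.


Numerator factor = 0.862 + 1.14*0.3 = 1.204
Denominator = 1 + 0.3 = 1.3
Vr = 3380 * 1.204 / 1.3 = 3130.4 m/s

3130.4


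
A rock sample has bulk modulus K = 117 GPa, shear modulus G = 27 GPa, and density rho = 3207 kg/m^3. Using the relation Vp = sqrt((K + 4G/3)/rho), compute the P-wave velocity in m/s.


First compute the effective modulus:
K + 4G/3 = 117e9 + 4*27e9/3 = 153000000000.0 Pa
Then divide by density:
153000000000.0 / 3207 = 47708138.4471 Pa/(kg/m^3)
Take the square root:
Vp = sqrt(47708138.4471) = 6907.11 m/s

6907.11


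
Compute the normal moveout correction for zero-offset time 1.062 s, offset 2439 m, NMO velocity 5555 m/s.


x/Vnmo = 2439/5555 = 0.439064
(x/Vnmo)^2 = 0.192777
t0^2 = 1.127844
sqrt(1.127844 + 0.192777) = 1.149183
dt = 1.149183 - 1.062 = 0.087183

0.087183


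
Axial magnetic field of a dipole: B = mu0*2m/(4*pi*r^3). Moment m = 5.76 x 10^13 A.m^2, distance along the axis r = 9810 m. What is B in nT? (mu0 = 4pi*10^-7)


m = 5.76 x 10^13 = 57600000000000 A.m^2
2m = 115200000000000 A.m^2
r^3 = 9810^3 = 944076141000
B = (4pi*10^-7) * 115200000000000 / (4*pi * 944076141000) * 1e9
= 144764589.477418 / 11863610675980.01 * 1e9
= 12202.4056 nT

12202.4056


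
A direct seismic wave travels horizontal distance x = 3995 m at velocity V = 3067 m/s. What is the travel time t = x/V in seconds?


t = x / V
= 3995 / 3067
= 1.3026 s

1.3026


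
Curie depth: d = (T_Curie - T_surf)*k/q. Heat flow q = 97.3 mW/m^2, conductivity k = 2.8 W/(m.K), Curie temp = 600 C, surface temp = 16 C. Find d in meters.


T_Curie - T_surf = 600 - 16 = 584 C
Convert q to W/m^2: 97.3 mW/m^2 = 0.0973 W/m^2
d = 584 * 2.8 / 0.0973 = 16805.76 m

16805.76


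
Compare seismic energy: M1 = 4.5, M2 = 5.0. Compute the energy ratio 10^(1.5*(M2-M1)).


M2 - M1 = 5.0 - 4.5 = 0.5
1.5 * 0.5 = 0.75
ratio = 10^0.75 = 5.62

5.62


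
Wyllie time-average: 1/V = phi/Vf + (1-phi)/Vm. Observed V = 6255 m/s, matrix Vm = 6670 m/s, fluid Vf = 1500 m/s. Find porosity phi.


1/V - 1/Vm = 1/6255 - 1/6670 = 9.95e-06
1/Vf - 1/Vm = 1/1500 - 1/6670 = 0.00051674
phi = 9.95e-06 / 0.00051674 = 0.0192

0.0192


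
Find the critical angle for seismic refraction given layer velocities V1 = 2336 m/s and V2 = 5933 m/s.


V1/V2 = 2336/5933 = 0.39373
theta_c = arcsin(0.39373) = 23.1868 degrees

23.1868


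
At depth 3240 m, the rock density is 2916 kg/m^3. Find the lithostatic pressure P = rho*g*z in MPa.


P = rho * g * z / 1e6
= 2916 * 9.81 * 3240 / 1e6
= 92683310.4 / 1e6
= 92.6833 MPa

92.6833


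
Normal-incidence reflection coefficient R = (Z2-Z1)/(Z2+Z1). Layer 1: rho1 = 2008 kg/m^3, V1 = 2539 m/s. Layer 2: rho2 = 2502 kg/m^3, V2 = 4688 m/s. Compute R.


Z1 = 2008 * 2539 = 5098312
Z2 = 2502 * 4688 = 11729376
R = (11729376 - 5098312) / (11729376 + 5098312) = 6631064 / 16827688 = 0.3941

0.3941


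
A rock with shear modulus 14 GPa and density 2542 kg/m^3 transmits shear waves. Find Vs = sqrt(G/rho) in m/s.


Convert G to Pa: G = 14e9 Pa
Compute G/rho = 14e9 / 2542 = 5507474.4296
Vs = sqrt(5507474.4296) = 2346.8 m/s

2346.8


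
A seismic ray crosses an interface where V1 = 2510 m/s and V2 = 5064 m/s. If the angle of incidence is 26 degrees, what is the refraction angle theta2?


sin(theta1) = sin(26 deg) = 0.438371
sin(theta2) = V2/V1 * sin(theta1) = 5064/2510 * 0.438371 = 0.884427
theta2 = arcsin(0.884427) = 62.1811 degrees

62.1811
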